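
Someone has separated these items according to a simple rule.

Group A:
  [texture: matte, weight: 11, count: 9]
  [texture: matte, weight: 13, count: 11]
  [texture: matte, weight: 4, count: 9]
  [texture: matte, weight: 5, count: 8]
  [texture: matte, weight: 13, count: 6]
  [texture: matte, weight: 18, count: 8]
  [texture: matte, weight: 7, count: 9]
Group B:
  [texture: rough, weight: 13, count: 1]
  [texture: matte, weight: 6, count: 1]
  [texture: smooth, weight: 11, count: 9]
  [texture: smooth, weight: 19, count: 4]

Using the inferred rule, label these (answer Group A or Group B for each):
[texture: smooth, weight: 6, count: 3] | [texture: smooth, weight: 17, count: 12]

All 'Group A' examples share one property — texture is matte AND count ≥ 4 — and every 'Group B' example lacks it.
[texture: smooth, weight: 6, count: 3]: texture is smooth, count = 3 — doesn't qualify, so Group B. [texture: smooth, weight: 17, count: 12]: texture is smooth, count = 12 — doesn't qualify, so Group B.

Group B, Group B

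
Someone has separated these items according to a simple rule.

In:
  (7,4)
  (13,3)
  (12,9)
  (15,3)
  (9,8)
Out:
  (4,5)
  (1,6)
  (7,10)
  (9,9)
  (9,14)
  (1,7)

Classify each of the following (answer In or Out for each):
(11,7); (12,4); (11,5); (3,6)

In, In, In, Out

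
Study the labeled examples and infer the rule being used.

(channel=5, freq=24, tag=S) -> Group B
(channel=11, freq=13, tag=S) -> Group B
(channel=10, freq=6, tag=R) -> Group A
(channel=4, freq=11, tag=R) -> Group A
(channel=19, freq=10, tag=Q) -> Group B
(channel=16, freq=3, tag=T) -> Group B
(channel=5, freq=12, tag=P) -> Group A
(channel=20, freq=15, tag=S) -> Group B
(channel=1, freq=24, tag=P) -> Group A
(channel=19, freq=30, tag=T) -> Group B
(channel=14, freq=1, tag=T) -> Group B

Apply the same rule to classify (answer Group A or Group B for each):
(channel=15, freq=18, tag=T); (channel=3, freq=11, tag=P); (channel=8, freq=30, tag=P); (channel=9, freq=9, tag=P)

'Group A' ⟺ tag is P OR tag is R.
(channel=15, freq=18, tag=T): Group B (tag is T). (channel=3, freq=11, tag=P): Group A (tag is P). (channel=8, freq=30, tag=P): Group A (tag is P). (channel=9, freq=9, tag=P): Group A (tag is P).

Group B, Group A, Group A, Group A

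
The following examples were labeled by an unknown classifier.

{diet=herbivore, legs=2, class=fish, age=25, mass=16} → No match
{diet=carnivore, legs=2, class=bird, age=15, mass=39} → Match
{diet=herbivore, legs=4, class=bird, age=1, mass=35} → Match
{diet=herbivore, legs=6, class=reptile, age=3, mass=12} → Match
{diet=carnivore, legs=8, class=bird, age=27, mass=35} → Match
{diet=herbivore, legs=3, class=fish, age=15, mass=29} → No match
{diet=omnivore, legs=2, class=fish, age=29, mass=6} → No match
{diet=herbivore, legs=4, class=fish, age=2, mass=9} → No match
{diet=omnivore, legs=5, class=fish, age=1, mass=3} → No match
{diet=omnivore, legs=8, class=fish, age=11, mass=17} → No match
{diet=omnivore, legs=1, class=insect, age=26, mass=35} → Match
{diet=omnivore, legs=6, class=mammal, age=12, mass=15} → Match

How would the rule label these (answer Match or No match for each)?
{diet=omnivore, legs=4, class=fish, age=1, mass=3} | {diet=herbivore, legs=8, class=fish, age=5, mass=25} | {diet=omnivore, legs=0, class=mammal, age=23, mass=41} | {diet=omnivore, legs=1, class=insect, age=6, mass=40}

No match, No match, Match, Match

The common property of the 'Match' items is: class is not fish. No 'No match' item has it.
{diet=omnivore, legs=4, class=fish, age=1, mass=3} — class is fish, hence No match.
{diet=herbivore, legs=8, class=fish, age=5, mass=25} — class is fish, hence No match.
{diet=omnivore, legs=0, class=mammal, age=23, mass=41} — class is mammal, hence Match.
{diet=omnivore, legs=1, class=insect, age=6, mass=40} — class is insect, hence Match.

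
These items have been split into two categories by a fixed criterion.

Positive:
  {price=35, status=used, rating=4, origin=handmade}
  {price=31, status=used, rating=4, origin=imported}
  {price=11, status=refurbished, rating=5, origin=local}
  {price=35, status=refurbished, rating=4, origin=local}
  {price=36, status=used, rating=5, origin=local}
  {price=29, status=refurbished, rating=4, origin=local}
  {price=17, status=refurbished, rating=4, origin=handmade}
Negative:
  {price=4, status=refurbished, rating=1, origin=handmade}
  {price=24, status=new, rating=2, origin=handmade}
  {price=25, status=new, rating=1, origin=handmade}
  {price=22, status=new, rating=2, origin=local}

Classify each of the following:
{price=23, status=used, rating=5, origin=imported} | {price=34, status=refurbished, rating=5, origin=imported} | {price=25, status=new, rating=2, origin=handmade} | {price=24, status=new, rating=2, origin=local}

A rule that fits every label: rating ≥ 4 — true of each 'Positive' example, false of each 'Negative' one.

Positive, Positive, Negative, Negative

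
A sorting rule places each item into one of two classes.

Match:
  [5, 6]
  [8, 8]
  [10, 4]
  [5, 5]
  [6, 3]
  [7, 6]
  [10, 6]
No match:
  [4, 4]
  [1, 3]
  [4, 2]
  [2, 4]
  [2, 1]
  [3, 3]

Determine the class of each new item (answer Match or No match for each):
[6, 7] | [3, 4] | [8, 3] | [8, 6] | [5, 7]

Every 'Match' example satisfies: sum ≥ 9. None of the 'No match' examples do.

Match, No match, Match, Match, Match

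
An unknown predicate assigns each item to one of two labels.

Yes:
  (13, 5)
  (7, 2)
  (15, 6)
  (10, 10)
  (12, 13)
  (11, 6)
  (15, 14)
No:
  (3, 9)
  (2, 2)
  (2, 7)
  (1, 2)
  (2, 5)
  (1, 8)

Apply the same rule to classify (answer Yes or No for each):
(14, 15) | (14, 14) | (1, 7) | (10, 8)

Yes, Yes, No, Yes

One predicate separates the groups cleanly: first ≥ 5.
(14, 15) → first 14 → Yes.
(14, 14) → first 14 → Yes.
(1, 7) → first 1 → No.
(10, 8) → first 10 → Yes.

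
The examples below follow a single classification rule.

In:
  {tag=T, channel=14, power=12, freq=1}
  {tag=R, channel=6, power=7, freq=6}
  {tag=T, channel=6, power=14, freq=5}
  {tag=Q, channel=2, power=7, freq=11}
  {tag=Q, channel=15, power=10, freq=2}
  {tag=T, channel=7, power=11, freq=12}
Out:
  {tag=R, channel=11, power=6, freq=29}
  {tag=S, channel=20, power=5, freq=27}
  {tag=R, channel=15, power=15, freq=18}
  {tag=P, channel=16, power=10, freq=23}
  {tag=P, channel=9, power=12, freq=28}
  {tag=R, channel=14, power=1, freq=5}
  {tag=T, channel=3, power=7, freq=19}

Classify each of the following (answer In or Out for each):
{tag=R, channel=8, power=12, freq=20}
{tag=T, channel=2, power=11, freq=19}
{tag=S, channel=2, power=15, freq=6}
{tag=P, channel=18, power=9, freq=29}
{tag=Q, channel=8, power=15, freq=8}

Out, Out, In, Out, In

The pattern is that an item is 'In' exactly when: freq ≤ 12 AND power ≥ 5.
{tag=R, channel=8, power=12, freq=20}: Out (freq = 20, power = 12).
{tag=T, channel=2, power=11, freq=19}: Out (freq = 19, power = 11).
{tag=S, channel=2, power=15, freq=6}: In (freq = 6, power = 15).
{tag=P, channel=18, power=9, freq=29}: Out (freq = 29, power = 9).
{tag=Q, channel=8, power=15, freq=8}: In (freq = 8, power = 15).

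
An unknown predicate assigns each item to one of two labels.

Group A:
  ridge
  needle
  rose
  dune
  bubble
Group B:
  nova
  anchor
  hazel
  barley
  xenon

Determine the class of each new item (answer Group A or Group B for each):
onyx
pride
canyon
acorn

Group B, Group A, Group B, Group B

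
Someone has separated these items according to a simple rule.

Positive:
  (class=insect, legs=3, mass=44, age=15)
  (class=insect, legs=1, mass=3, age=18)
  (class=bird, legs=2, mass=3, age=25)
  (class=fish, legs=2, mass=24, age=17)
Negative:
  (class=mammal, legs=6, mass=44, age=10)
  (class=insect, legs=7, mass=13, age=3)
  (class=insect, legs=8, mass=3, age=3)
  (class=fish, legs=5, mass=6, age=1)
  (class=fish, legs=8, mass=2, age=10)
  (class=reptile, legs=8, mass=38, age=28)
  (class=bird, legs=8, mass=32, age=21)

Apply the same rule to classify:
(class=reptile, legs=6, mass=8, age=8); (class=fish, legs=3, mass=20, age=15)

The distinguishing property — legs ≤ 3 — holds for all the 'Positive' cases and none of the 'Negative' cases.
(class=reptile, legs=6, mass=8, age=8) → legs = 6 → Negative. (class=fish, legs=3, mass=20, age=15) → legs = 3 → Positive.

Negative, Positive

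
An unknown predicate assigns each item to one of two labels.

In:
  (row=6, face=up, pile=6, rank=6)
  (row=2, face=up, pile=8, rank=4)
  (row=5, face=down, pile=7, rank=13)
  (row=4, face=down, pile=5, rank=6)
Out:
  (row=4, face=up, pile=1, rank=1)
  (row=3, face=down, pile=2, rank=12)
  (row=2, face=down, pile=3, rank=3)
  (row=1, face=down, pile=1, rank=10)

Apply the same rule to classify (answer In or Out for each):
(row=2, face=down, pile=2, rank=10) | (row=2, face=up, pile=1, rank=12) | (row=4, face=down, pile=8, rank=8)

Out, Out, In

The pattern is that an item is 'In' exactly when: pile ≥ 5.
(row=2, face=down, pile=2, rank=10): Out (pile = 2).
(row=2, face=up, pile=1, rank=12): Out (pile = 1).
(row=4, face=down, pile=8, rank=8): In (pile = 8).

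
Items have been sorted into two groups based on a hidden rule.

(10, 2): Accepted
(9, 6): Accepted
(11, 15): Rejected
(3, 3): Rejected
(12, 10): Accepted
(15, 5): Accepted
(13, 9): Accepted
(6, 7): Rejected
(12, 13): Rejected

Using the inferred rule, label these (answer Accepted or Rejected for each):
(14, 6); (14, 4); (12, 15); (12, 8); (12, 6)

A rule that fits every label: first > second — true of each 'Accepted' example, false of each 'Rejected' one.
(14, 6) — 14 > 6, hence Accepted.
(14, 4) — 14 > 4, hence Accepted.
(12, 15) — 12 < 15, hence Rejected.
(12, 8) — 12 > 8, hence Accepted.
(12, 6) — 12 > 6, hence Accepted.

Accepted, Accepted, Rejected, Accepted, Accepted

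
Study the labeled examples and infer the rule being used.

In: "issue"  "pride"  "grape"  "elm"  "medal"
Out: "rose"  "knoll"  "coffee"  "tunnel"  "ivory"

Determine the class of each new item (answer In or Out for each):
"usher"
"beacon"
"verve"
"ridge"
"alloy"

The classifier is using: odd length AND contains 'e'.
"usher" → length 5, has 'e' → In. "beacon" → length 6, has 'e' → Out. "verve" → length 5, has 'e' → In. "ridge" → length 5, has 'e' → In. "alloy" → length 5, no 'e' → Out.

In, Out, In, In, Out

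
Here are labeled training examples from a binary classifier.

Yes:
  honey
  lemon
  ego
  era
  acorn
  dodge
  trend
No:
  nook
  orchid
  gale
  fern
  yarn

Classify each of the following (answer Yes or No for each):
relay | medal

One predicate separates the groups cleanly: odd length.
relay — length 5, hence Yes.
medal — length 5, hence Yes.

Yes, Yes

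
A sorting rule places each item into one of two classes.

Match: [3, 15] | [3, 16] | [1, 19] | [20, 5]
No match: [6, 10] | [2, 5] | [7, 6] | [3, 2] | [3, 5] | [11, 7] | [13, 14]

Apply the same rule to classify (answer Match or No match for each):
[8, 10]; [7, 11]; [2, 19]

No match, No match, Match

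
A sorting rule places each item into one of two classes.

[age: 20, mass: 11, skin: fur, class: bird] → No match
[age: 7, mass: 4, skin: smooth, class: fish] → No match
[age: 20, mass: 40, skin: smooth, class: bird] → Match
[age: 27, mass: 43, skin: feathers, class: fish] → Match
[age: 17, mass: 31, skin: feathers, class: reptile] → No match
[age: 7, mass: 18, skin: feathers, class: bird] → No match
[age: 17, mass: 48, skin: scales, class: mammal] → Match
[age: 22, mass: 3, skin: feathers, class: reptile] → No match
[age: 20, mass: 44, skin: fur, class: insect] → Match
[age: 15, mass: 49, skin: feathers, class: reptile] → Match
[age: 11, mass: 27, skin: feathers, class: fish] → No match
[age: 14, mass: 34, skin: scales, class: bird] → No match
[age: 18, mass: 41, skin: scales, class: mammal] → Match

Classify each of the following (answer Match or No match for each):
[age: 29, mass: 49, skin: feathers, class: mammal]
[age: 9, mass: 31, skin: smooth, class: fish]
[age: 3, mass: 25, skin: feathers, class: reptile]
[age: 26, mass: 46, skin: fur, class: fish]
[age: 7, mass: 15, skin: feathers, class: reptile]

Match, No match, No match, Match, No match

The distinguishing property — mass ≥ 40 — holds for all the 'Match' cases and none of the 'No match' cases.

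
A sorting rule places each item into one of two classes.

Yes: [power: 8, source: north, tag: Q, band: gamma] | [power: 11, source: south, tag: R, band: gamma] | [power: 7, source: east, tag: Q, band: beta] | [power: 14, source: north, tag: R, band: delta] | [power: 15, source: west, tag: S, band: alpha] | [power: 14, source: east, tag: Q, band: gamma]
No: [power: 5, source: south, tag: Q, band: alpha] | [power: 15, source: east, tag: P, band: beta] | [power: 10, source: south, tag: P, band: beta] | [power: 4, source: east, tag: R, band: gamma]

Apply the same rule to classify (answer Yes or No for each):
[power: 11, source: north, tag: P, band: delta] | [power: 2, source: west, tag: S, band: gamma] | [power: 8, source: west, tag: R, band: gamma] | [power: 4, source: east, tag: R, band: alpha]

No, No, Yes, No

The pattern is that an item is 'Yes' exactly when: tag is not P AND power ≥ 7.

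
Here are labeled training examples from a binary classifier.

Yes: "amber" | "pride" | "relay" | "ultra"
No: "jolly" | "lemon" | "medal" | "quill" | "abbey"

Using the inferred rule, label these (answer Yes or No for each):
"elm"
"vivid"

The common property of the 'Yes' items is: contains 'r'. No 'No' item has it.

No, No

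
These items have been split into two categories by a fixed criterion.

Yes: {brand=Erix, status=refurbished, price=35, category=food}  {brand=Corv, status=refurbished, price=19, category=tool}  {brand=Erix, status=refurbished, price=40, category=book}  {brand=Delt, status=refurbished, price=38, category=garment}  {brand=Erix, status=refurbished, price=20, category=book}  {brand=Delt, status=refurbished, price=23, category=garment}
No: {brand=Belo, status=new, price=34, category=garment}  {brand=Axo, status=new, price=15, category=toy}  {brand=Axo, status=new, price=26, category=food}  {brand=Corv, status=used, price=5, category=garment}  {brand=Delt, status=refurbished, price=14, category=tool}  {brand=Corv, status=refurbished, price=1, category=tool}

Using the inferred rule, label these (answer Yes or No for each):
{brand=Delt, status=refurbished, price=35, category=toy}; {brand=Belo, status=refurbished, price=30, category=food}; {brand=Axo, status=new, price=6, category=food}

The rule appears to be: status is refurbished AND price ≥ 15.
{brand=Delt, status=refurbished, price=35, category=toy} → status is refurbished, price = 35 → Yes.
{brand=Belo, status=refurbished, price=30, category=food} → status is refurbished, price = 30 → Yes.
{brand=Axo, status=new, price=6, category=food} → status is new, price = 6 → No.

Yes, Yes, No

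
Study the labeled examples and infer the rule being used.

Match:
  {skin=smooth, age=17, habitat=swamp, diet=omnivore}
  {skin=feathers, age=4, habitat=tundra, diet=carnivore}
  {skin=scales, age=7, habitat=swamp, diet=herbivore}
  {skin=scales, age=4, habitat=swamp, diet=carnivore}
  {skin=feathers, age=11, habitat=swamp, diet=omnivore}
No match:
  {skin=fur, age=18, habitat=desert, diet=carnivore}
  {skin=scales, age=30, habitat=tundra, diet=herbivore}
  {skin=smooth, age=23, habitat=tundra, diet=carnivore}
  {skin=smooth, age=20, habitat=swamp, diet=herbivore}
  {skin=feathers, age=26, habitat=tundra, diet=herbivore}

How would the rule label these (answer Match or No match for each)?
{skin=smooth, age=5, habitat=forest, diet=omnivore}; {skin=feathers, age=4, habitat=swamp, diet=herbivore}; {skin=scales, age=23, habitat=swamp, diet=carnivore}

Match, Match, No match

'Match' ⟺ age ≤ 17.
Match: {skin=smooth, age=5, habitat=forest, diet=omnivore}, since age = 5. Match: {skin=feathers, age=4, habitat=swamp, diet=herbivore}, since age = 4. No match: {skin=scales, age=23, habitat=swamp, diet=carnivore}, since age = 23.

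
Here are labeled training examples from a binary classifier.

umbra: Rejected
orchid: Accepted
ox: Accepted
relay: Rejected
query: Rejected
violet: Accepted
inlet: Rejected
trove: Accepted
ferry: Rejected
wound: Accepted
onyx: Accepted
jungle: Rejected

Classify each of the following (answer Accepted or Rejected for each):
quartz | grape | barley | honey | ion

Rejected, Rejected, Rejected, Accepted, Accepted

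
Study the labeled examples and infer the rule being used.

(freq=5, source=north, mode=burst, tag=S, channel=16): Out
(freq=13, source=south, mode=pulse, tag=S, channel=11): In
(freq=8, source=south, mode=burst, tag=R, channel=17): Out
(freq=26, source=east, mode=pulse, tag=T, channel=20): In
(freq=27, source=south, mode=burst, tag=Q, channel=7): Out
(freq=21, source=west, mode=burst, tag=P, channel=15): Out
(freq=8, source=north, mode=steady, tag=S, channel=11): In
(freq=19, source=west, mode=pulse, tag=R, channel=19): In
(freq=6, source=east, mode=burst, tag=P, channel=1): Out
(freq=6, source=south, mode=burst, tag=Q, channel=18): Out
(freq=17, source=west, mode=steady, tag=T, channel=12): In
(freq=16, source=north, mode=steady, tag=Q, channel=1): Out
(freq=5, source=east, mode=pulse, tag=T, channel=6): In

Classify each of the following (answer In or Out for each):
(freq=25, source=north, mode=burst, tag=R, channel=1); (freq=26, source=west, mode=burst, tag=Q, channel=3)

Out, Out

The common property of the 'In' items is: mode is not burst AND channel ≥ 6. No 'Out' item has it.
(freq=25, source=north, mode=burst, tag=R, channel=1): mode is burst, channel = 1, doesn't match → Out.
(freq=26, source=west, mode=burst, tag=Q, channel=3): mode is burst, channel = 3, doesn't match → Out.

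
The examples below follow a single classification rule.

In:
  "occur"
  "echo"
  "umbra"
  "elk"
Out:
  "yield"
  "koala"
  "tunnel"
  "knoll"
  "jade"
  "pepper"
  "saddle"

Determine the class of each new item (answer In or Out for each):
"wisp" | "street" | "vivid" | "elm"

Out, Out, Out, In

Every 'In' example satisfies: starts with a vowel. None of the 'Out' examples do.
"wisp": starts with 'w' — does not fit, so Out. "street": starts with 's' — does not fit, so Out. "vivid": starts with 'v' — does not fit, so Out. "elm": starts with 'e' — meets the rule, so In.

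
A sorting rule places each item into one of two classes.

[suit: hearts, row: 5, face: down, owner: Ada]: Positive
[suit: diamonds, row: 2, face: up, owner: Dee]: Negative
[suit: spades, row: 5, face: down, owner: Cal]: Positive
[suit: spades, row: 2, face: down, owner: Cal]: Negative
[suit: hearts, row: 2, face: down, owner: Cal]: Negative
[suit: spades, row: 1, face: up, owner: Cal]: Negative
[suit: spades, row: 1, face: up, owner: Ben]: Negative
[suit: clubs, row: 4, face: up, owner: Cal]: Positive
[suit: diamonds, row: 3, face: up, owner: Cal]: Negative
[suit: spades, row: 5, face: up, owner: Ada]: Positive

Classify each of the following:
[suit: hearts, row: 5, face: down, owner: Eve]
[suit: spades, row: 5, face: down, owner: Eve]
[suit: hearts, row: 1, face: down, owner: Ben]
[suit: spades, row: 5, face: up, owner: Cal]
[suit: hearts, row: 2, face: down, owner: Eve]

Positive, Positive, Negative, Positive, Negative

All 'Positive' examples share one property — row ≥ 4 — and every 'Negative' example lacks it.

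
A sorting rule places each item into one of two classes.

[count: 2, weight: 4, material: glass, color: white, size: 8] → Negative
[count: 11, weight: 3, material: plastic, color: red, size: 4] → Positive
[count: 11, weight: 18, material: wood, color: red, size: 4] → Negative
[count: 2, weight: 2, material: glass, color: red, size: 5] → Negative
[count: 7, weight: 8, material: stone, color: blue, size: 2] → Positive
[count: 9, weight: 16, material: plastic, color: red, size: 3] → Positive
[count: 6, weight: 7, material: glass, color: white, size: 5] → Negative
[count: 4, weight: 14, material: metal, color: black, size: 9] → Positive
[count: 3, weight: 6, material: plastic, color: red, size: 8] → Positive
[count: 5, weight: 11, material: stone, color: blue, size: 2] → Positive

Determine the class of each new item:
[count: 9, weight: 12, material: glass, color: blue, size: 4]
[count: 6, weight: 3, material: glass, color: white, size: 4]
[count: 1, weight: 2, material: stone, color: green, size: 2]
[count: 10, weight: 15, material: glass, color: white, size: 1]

The simplest hypothesis consistent with all the labels is: material is not glass AND weight ≤ 16.

Negative, Negative, Positive, Negative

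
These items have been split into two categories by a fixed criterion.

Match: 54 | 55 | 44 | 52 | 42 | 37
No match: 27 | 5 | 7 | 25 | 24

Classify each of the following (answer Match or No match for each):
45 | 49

'Match' ⟺ at least 37.
45: Match (45 ≥ 37). 49: Match (49 ≥ 37).

Match, Match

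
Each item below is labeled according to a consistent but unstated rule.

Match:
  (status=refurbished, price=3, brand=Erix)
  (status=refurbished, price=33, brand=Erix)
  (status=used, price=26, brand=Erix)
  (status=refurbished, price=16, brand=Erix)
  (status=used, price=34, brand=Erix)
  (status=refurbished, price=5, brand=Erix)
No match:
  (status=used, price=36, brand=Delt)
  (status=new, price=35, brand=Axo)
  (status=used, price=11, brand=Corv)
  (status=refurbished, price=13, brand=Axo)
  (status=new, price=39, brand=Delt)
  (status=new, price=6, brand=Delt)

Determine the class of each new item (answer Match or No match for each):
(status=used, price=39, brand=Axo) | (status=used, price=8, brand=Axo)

No match, No match

The classifier is using: brand is Erix.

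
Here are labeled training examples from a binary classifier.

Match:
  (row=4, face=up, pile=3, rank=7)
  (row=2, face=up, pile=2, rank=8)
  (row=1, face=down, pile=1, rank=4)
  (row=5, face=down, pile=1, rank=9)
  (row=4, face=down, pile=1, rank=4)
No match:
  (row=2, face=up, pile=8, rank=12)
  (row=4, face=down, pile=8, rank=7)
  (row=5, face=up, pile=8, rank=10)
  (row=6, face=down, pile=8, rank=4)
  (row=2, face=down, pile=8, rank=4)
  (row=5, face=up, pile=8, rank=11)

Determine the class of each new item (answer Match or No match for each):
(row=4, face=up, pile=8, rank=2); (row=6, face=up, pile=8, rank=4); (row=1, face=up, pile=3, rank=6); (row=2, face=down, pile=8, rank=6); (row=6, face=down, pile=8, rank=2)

No match, No match, Match, No match, No match

One predicate separates the groups cleanly: pile ≤ 3.
(row=4, face=up, pile=8, rank=2): pile = 8, fails the rule → No match. (row=6, face=up, pile=8, rank=4): pile = 8, fails the rule → No match. (row=1, face=up, pile=3, rank=6): pile = 3, checks out → Match. (row=2, face=down, pile=8, rank=6): pile = 8, fails the rule → No match. (row=6, face=down, pile=8, rank=2): pile = 8, fails the rule → No match.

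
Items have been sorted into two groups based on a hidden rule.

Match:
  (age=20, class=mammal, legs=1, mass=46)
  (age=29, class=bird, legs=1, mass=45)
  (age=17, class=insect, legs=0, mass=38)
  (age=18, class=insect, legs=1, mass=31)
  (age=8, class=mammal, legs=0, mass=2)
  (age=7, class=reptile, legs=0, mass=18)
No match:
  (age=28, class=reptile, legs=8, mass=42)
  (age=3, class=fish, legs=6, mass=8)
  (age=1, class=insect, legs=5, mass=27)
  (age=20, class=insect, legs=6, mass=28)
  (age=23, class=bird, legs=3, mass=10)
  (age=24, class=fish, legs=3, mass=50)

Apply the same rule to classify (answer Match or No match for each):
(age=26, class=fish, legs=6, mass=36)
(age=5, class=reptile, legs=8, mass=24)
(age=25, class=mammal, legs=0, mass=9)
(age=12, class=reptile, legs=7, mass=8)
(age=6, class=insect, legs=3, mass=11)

No match, No match, Match, No match, No match

'Match' ⟺ legs ≤ 1.
(age=26, class=fish, legs=6, mass=36): No match (legs = 6).
(age=5, class=reptile, legs=8, mass=24): No match (legs = 8).
(age=25, class=mammal, legs=0, mass=9): Match (legs = 0).
(age=12, class=reptile, legs=7, mass=8): No match (legs = 7).
(age=6, class=insect, legs=3, mass=11): No match (legs = 3).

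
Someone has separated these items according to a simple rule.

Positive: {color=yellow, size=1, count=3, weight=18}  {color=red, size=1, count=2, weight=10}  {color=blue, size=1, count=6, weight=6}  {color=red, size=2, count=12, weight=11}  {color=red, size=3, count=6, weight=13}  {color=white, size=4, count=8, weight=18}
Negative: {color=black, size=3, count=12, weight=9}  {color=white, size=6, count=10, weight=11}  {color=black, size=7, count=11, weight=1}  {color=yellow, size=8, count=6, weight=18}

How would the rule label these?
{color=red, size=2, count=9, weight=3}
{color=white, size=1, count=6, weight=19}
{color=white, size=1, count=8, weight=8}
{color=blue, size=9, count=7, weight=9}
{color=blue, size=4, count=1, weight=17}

The simplest hypothesis consistent with all the labels is: size ≤ 4 AND weight ≠ 9.
{color=red, size=2, count=9, weight=3} — size = 2, weight = 3, hence Positive.
{color=white, size=1, count=6, weight=19} — size = 1, weight = 19, hence Positive.
{color=white, size=1, count=8, weight=8} — size = 1, weight = 8, hence Positive.
{color=blue, size=9, count=7, weight=9} — size = 9, weight = 9, hence Negative.
{color=blue, size=4, count=1, weight=17} — size = 4, weight = 17, hence Positive.

Positive, Positive, Positive, Negative, Positive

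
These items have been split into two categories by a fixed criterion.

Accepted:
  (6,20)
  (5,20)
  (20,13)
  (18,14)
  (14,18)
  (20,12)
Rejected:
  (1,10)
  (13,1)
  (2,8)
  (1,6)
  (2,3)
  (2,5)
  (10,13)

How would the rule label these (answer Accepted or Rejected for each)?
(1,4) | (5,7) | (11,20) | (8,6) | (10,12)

The common property of the 'Accepted' items is: sum ≥ 25. No 'Rejected' item has it.
(1,4) — 1+4 = 5, hence Rejected. (5,7) — 5+7 = 12, hence Rejected. (11,20) — 11+20 = 31, hence Accepted. (8,6) — 8+6 = 14, hence Rejected. (10,12) — 10+12 = 22, hence Rejected.

Rejected, Rejected, Accepted, Rejected, Rejected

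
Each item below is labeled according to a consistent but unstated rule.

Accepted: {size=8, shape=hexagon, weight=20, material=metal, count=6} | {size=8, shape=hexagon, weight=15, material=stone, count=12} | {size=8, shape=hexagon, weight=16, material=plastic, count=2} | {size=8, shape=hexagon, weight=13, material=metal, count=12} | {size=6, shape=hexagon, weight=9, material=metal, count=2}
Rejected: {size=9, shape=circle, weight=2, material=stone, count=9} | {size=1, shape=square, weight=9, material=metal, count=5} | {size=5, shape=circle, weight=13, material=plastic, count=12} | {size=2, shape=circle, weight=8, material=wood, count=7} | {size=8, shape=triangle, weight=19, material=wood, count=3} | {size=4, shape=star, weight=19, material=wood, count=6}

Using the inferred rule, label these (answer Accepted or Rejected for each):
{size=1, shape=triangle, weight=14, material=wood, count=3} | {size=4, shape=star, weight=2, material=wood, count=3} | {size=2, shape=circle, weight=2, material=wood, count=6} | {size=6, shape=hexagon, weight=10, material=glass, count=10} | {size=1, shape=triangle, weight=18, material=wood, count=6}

Comparing the two groups points to one rule — shape is hexagon.

Rejected, Rejected, Rejected, Accepted, Rejected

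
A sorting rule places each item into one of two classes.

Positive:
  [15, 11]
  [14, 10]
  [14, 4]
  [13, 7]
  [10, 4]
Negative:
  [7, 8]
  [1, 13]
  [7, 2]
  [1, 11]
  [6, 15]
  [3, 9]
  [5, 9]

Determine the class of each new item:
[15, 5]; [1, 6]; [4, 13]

Positive, Negative, Negative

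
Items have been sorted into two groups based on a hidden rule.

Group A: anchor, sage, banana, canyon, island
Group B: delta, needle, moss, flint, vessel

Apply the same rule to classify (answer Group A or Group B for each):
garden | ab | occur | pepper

Group A, Group A, Group B, Group B

Rule: even length AND contains 'a'. This holds for each 'Group A' example and fails for each 'Group B' one.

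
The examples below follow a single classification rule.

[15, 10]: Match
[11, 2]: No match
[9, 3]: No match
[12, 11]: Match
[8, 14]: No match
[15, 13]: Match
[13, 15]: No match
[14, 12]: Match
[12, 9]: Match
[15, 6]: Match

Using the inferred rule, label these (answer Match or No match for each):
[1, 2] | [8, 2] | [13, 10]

No match, No match, Match

The simplest hypothesis consistent with all the labels is: first > second AND sum ≥ 21.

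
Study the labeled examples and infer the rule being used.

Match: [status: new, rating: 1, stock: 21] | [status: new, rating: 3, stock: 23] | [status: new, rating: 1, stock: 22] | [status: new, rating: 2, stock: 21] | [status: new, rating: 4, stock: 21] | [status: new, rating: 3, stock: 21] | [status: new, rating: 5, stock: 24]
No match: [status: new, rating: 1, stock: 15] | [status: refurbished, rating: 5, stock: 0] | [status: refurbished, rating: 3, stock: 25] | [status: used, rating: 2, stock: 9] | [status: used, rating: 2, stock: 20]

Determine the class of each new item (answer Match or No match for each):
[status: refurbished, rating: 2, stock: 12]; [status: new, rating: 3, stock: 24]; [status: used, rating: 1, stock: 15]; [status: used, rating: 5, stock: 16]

The classifier is using: status is new AND stock ≥ 20.
[status: refurbished, rating: 2, stock: 12]: status is refurbished, stock = 12, fails the rule → No match.
[status: new, rating: 3, stock: 24]: status is new, stock = 24, matches → Match.
[status: used, rating: 1, stock: 15]: status is used, stock = 15, fails the rule → No match.
[status: used, rating: 5, stock: 16]: status is used, stock = 16, fails the rule → No match.

No match, Match, No match, No match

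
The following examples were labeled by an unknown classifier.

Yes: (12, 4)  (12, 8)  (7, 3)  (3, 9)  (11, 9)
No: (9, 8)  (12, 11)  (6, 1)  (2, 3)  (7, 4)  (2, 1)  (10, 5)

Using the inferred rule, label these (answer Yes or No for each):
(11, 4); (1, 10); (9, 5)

No, No, Yes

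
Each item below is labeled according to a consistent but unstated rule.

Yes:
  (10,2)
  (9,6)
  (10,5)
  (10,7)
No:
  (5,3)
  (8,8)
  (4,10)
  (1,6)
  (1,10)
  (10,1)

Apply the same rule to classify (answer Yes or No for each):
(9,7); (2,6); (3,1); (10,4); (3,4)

The rule appears to be: first > second AND sum ≥ 12.
(9,7) → 9 > 7, 9+7 = 16 → Yes. (2,6) → 2 < 6, 2+6 = 8 → No. (3,1) → 3 > 1, 3+1 = 4 → No. (10,4) → 10 > 4, 10+4 = 14 → Yes. (3,4) → 3 < 4, 3+4 = 7 → No.

Yes, No, No, Yes, No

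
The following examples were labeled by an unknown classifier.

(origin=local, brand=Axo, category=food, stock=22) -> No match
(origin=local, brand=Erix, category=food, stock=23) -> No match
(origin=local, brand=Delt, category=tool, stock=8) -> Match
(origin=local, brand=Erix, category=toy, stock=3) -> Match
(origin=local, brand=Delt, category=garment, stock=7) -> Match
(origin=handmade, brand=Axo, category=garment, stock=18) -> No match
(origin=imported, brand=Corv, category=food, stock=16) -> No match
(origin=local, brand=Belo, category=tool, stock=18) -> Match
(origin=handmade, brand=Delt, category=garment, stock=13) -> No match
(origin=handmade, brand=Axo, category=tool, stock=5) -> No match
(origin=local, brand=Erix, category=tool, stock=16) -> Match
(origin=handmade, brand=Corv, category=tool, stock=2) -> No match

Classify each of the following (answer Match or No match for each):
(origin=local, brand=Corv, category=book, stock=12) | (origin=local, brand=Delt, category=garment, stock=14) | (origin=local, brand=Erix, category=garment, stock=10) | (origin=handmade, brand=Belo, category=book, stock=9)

Every 'Match' example satisfies: origin is local AND stock ≤ 18. None of the 'No match' examples do.

Match, Match, Match, No match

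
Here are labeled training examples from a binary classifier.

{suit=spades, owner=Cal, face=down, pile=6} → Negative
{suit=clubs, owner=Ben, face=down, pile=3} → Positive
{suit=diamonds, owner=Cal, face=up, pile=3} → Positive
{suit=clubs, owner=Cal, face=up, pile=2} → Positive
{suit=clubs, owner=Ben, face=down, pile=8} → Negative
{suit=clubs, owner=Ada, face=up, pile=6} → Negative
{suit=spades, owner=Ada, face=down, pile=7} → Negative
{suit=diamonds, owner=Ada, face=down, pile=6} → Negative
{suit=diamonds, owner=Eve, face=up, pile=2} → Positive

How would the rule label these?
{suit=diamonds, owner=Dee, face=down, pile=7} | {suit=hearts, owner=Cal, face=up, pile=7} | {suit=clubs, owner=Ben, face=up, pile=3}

Negative, Negative, Positive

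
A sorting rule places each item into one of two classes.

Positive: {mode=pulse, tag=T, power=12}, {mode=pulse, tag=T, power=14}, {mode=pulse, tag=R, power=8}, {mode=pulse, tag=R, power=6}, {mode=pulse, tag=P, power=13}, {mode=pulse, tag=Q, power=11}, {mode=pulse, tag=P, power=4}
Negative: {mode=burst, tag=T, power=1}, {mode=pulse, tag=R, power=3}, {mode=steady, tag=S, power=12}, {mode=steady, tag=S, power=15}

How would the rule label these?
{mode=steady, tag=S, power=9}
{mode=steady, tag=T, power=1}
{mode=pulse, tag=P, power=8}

Negative, Negative, Positive

The simplest hypothesis consistent with all the labels is: mode is pulse AND power ≥ 4.
Negative: {mode=steady, tag=S, power=9}, since mode is steady, power = 9.
Negative: {mode=steady, tag=T, power=1}, since mode is steady, power = 1.
Positive: {mode=pulse, tag=P, power=8}, since mode is pulse, power = 8.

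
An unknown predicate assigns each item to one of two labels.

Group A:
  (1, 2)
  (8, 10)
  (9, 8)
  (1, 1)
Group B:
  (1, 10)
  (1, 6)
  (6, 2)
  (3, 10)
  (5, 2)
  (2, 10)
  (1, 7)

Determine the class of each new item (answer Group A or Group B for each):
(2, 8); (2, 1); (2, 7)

Group B, Group A, Group B

The pattern is that an item is 'Group A' exactly when: |first − second| ≤ 2.
(2, 8): |2−8| = 6 — fails this test, so Group B. (2, 1): |2−1| = 1 — matches, so Group A. (2, 7): |2−7| = 5 — fails this test, so Group B.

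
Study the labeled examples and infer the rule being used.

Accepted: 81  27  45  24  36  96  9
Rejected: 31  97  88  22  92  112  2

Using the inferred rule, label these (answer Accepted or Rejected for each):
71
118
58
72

Rejected, Rejected, Rejected, Accepted

Comparing the two groups points to one rule — multiple of 3.
71: 71 = 3·23 + 2 — fails the rule, so Rejected.
118: 118 = 3·39 + 1 — fails the rule, so Rejected.
58: 58 = 3·19 + 1 — fails the rule, so Rejected.
72: 72 = 3·24 — has this property, so Accepted.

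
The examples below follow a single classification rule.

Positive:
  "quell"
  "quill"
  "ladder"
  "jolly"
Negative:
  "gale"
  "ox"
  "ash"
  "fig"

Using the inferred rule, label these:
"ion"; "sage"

Negative, Negative

The simplest hypothesis consistent with all the labels is: has a double letter.
"ion" → no doubled letter → Negative.
"sage" → no doubled letter → Negative.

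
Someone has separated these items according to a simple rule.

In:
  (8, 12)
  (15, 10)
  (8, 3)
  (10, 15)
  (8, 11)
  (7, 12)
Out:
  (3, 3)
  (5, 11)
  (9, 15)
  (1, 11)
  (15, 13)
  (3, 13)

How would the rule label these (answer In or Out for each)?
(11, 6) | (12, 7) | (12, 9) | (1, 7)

Every 'In' example satisfies: product is even. None of the 'Out' examples do.

In, In, In, Out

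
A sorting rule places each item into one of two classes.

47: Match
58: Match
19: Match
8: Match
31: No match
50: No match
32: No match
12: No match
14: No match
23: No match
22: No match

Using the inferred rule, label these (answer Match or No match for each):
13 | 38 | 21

No match, Match, No match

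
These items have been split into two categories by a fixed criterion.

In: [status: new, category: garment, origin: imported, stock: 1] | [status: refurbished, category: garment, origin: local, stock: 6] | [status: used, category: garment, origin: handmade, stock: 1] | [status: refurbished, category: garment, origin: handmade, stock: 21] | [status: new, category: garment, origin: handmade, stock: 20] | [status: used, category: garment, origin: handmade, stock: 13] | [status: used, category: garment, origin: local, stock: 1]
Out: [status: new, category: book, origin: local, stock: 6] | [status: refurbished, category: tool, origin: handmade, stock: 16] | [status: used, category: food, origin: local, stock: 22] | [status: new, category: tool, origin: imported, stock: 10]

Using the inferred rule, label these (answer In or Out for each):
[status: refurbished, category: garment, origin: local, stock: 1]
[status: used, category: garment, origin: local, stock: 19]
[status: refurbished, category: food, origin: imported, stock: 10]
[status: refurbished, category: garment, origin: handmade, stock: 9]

In, In, Out, In

'In' ⟺ category is garment.
[status: refurbished, category: garment, origin: local, stock: 1]: In (category is garment). [status: used, category: garment, origin: local, stock: 19]: In (category is garment). [status: refurbished, category: food, origin: imported, stock: 10]: Out (category is food). [status: refurbished, category: garment, origin: handmade, stock: 9]: In (category is garment).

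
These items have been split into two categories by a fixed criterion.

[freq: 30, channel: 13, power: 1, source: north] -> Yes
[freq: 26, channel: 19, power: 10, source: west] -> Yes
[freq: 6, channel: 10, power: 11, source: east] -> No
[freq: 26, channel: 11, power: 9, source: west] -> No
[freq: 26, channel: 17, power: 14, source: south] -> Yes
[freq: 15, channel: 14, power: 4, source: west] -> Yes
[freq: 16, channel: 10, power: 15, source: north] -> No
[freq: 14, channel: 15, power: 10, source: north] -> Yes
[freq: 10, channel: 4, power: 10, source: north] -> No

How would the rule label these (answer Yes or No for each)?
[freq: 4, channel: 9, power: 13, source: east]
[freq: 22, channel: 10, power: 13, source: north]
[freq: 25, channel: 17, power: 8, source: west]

No, No, Yes

All 'Yes' examples share one property — channel ≥ 13 — and every 'No' example lacks it.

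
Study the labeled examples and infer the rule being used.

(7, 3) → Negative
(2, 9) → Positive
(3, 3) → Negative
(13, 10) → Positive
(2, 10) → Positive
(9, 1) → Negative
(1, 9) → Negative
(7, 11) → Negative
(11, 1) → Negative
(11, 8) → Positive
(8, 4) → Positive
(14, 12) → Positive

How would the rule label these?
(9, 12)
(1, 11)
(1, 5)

Positive, Negative, Negative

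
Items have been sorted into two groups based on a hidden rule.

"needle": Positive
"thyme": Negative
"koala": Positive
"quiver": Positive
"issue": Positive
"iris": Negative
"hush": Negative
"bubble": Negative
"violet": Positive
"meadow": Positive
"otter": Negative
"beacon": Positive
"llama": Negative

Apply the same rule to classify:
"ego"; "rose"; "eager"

Negative, Negative, Positive

'Positive' ⟺ has ≥ 3 vowels.
"ego" — 2 vowels, hence Negative. "rose" — 2 vowels, hence Negative. "eager" — 3 vowels, hence Positive.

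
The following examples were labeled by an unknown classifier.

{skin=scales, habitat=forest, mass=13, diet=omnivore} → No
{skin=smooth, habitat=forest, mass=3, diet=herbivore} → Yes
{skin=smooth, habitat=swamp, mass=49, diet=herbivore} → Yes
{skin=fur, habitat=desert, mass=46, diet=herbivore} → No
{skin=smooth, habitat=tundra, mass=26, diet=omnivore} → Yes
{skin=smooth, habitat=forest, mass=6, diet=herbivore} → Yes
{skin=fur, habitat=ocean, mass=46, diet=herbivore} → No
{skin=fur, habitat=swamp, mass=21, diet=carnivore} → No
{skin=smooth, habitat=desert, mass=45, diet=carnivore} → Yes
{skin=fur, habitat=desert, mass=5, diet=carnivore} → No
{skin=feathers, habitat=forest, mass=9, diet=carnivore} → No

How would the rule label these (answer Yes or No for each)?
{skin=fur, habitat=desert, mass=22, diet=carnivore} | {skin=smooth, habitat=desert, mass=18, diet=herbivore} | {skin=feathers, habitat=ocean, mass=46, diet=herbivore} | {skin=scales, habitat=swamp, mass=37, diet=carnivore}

No, Yes, No, No

The classifier is using: skin is smooth.
{skin=fur, habitat=desert, mass=22, diet=carnivore}: skin is fur, does not fit → No.
{skin=smooth, habitat=desert, mass=18, diet=herbivore}: skin is smooth, passes → Yes.
{skin=feathers, habitat=ocean, mass=46, diet=herbivore}: skin is feathers, does not fit → No.
{skin=scales, habitat=swamp, mass=37, diet=carnivore}: skin is scales, does not fit → No.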